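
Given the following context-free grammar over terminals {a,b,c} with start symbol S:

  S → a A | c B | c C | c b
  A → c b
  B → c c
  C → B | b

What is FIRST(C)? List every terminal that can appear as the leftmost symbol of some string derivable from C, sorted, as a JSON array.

FIRST sets, iterate to fixpoint:
[1]
  A via A→c b: +{c}
  B via B→c c: +{c}
  C via C→B: +{c}
  C via C→b: +{b}
  S via S→a A: +{a}
  S via S→c B: +{c}
  FIRST[S]={a,c}  FIRST[A]={c}  FIRST[B]={c}  FIRST[C]={b,c}
[2] (stable)
  FIRST[S]={a,c}  FIRST[A]={c}  FIRST[B]={c}  FIRST[C]={b,c}

FIRST(C) = ["b", "c"]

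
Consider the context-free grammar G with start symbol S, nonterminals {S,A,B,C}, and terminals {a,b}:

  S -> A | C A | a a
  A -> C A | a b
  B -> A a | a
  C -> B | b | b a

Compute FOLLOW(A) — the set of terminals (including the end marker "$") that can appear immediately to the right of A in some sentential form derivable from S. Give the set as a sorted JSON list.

Compute FIRST by fixpoint:
iter 1:
  A via A→a b: +{a}
  B via B→A a: +{a}
  C via C→B: +{a}
  C via C→b: +{b}
  S via S→A: +{a}
  S via S→C A: +{b}
  FIRST[S]={a,b}  FIRST[A]={a}  FIRST[B]={a}  FIRST[C]={a,b}
iter 2:
  A via A→C A: +{b}
  B via B→A a: +{b}
  FIRST[S]={a,b}  FIRST[A]={a,b}  FIRST[B]={a,b}  FIRST[C]={a,b}
iter 3: done
  FIRST[S]={a,b}  FIRST[A]={a,b}  FIRST[B]={a,b}  FIRST[C]={a,b}

Compute FOLLOW by fixpoint:
seed FOLLOW(S) with $
iter 1:
  A→C A: FOLLOW(C) ⊇ FIRST(A) = {a,b}; new: +{a,b}
  B→A a: FOLLOW(A) ⊇ FIRST(a) = {a}; new: +{a}
  C→B: FOLLOW(B) ⊇ FOLLOW(C) ⊇ {a,b}; new: +{a,b}
  S→A: FOLLOW(A) ⊇ FOLLOW(S) ⊇ {$}; new: +{$}
  FOLLOW[S]={$}  FOLLOW[A]={$,a}  FOLLOW[B]={a,b}  FOLLOW[C]={a,b}
iter 2: done
  FOLLOW[S]={$}  FOLLOW[A]={$,a}  FOLLOW[B]={a,b}  FOLLOW[C]={a,b}

FOLLOW(A) = ["$", "a"]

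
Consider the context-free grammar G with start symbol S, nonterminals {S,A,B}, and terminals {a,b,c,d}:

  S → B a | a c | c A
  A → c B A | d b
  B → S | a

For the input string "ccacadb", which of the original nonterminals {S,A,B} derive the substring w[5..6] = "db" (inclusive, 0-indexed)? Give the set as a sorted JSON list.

Convert to CNF:
  S -> B T3 | T0 A | T3 T0
  A -> T0 X4 | T1 T2
  B -> B T3 | T0 A | T3 T0 | a
  T0 -> c
  T1 -> d
  T2 -> b
  T3 -> a
  X4 -> B A

Fill CYK table bottom-up — only the sub-triangle for w[5..6]:
  cell(5,5) d: {T1}  orig:{}
  cell(6,6) b: {T2}  orig:{}
  cell(5,6) db: {A}

Original NTs in T[5,6] deriving "db": ["A"]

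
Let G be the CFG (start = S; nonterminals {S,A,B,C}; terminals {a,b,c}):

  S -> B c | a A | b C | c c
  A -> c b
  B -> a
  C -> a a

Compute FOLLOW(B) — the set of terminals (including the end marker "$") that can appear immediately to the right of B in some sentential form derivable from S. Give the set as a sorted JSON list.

Compute FIRST by fixpoint:
[1]
  A via A→c b: +{c}
  B via B→a: +{a}
  C via C→a a: +{a}
  S via S→B c: +{a}
  S via S→b C: +{b}
  S via S→c c: +{c}
  FIRST(S)={a,b,c}  FIRST(A)={c}  FIRST(B)={a}  FIRST(C)={a}
[2] (no change)
  FIRST(S)={a,b,c}  FIRST(A)={c}  FIRST(B)={a}  FIRST(C)={a}

FOLLOW iteration:
seed FOLLOW(S) with $
pass 1:
  S→B c: FOLLOW(B) ⊇ FIRST(c) = {c}; new: +{c}
  S→a A: FOLLOW(A) ⊇ FOLLOW(S) ⊇ {$}; new: +{$}
  S→b C: FOLLOW(C) ⊇ FOLLOW(S) ⊇ {$}; new: +{$}
  FOLLOW[S]={$}  FOLLOW[A]={$}  FOLLOW[B]={c}  FOLLOW[C]={$}
pass 2: (no change)
  FOLLOW[S]={$}  FOLLOW[A]={$}  FOLLOW[B]={c}  FOLLOW[C]={$}

FOLLOW(B) = ["c"]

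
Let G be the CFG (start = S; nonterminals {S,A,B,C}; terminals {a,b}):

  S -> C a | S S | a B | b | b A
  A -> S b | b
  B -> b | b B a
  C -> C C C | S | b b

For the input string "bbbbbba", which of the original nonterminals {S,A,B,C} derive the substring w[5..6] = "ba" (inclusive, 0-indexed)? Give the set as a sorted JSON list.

CNF form of G:
  S -> C T1 | S S | T0 A | T1 B | b
  A -> S T0 | b
  B -> T0 X2 | b
  C -> C T1 | C X3 | S S | T0 A | T0 T0 | T1 B | b
  T0 -> b
  T1 -> a
  X2 -> B T1
  X3 -> C C

CYK table (by increasing span) (cells [i..j] with 5 ≤ i ≤ j ≤ 6 only):
  cell(5,5) b: {A,B,C,S,T0}  orig:{A,B,C,S}
  cell(6,6) a: {T1}  orig:{}
  cell(5,6) ba: {C,S,X2}  orig:{C,S}

Original NTs in T[5,6] deriving "ba": ["C", "S"]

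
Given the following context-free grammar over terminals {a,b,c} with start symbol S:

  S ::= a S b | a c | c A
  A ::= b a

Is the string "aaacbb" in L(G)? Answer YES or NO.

Convert to CNF:
  S -> T1 T2 | T1 X3 | T2 A
  A -> T0 T1
  T0 -> b
  T1 -> a
  T2 -> c
  X3 -> S T0

CYK fill:
  T[0,0] 'a' = {T1}  orig:{}
  T[1,1] 'a' = {T1}  orig:{}
  T[2,2] 'a' = {T1}  orig:{}
  T[3,3] 'c' = {T2}  orig:{}
  T[4,4] 'b' = {T0}  orig:{}
  T[5,5] 'b' = {T0}  orig:{}
  T[0,1] 'aa' = ∅
  T[1,2] 'aa' = ∅
  T[2,3] 'ac' = {S}
  T[3,4] 'cb' = ∅
  T[4,5] 'bb' = ∅
  T[0,2] 'aaa' = ∅
  T[1,3] 'aac' = ∅
  T[2,4] 'acb' = {X3}  orig:{}
  T[3,5] 'cbb' = ∅
  T[0,3] 'aaac' = ∅
  T[1,4] 'aacb' = {S}
  T[2,5] 'acbb' = ∅
  T[0,4] 'aaacb' = ∅
  T[1,5] 'aacbb' = {X3}  orig:{}
  T[0,5] 'aaacbb' = {S}

S ∈ T[0,5] ⇒ YES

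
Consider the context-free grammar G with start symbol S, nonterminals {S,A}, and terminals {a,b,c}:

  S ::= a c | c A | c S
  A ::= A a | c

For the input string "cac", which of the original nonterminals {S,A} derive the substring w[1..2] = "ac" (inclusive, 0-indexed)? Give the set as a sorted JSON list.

Convert to CNF:
  S -> T0 T1 | T1 A | T1 S
  A -> A T0 | c
  T0 -> a
  T1 -> c

CYK fill — only the sub-triangle for w[1..2]:
  cell(1,1) a: {T0}  orig:{}
  cell(2,2) c: {A,T1}  orig:{A}
  cell(1,2) ac: {S}

Original NTs in T[1,2] deriving "ac": ["S"]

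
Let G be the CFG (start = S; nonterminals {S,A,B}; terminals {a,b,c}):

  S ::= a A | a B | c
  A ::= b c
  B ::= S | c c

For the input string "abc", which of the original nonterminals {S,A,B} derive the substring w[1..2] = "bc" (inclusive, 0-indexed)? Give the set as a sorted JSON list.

Convert to CNF:
  S -> T2 A | T2 B | c
  A -> T0 T1
  B -> T1 T1 | T2 A | T2 B | c
  T0 -> b
  T1 -> c
  T2 -> a

CYK fill — only the sub-triangle for w[1..2]:
  cell(1,1) b: {T0}  orig:{}
  cell(2,2) c: {B,S,T1}  orig:{B,S}
  cell(1,2) bc: {A}

Original NTs in T[1,2] deriving "bc": ["A"]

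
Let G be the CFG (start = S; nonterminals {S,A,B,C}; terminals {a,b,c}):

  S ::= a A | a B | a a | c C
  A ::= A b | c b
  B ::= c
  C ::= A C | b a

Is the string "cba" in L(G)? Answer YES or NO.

CNF form of G:
  S -> T1 C | T2 A | T2 B | T2 T2
  A -> A T0 | T1 T0
  B -> c
  C -> A C | T0 T2
  T0 -> b
  T1 -> c
  T2 -> a

CYK table (by increasing span):
  T[0,0] 'c' = {B,T1}  orig:{B}
  T[1,1] 'b' = {T0}  orig:{}
  T[2,2] 'a' = {T2}  orig:{}
  T[0,1] 'cb' = {A}
  T[1,2] 'ba' = {C}
  T[0,2] 'cba' = {S}

S ∈ T[0,2] ⇒ YES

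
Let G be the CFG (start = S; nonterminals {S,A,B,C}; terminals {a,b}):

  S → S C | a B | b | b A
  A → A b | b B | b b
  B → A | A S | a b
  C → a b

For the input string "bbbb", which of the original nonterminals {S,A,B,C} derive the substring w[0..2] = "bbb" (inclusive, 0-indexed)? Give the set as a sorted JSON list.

CNF form of G:
  S -> S C | T0 A | T1 B | b
  A -> A T0 | T0 B | T0 T0
  B -> A S | A T0 | T0 B | T0 T0 | T1 T0
  C -> T1 T0
  T0 -> b
  T1 -> a

Fill CYK table bottom-up — only the sub-triangle for w[0..2]:
  T[0,0] 'b' = {S,T0}  orig:{S}
  T[1,1] 'b' = {S,T0}  orig:{S}
  T[2,2] 'b' = {S,T0}  orig:{S}
  T[0,1] 'bb' = {A,B}
  T[1,2] 'bb' = {A,B}
  T[0,2] 'bbb' = {A,B,S}

Original NTs in T[0,2] deriving "bbb": ["A", "B", "S"]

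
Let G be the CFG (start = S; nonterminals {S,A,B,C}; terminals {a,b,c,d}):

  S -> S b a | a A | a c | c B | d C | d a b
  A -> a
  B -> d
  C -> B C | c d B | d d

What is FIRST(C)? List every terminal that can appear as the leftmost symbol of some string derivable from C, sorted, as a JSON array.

FIRST iteration:
pass 1:
  A via A→a: +{a}
  B via B→d: +{d}
  C via C→B C: +{d}
  C via C→c d B: +{c}
  S via S→a A: +{a}
  S via S→c B: +{c}
  S via S→d C: +{d}
  FIRST(S)={a,c,d}  FIRST(A)={a}  FIRST(B)={d}  FIRST(C)={c,d}
pass 2: (no change)
  FIRST(S)={a,c,d}  FIRST(A)={a}  FIRST(B)={d}  FIRST(C)={c,d}

FIRST(C) = ["c", "d"]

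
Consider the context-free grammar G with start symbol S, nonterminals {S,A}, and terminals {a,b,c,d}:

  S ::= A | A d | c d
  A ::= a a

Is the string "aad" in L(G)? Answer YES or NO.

Convert to CNF:
  S -> A T1 | T0 T0 | T2 T1
  A -> T0 T0
  T0 -> a
  T1 -> d
  T2 -> c

Fill CYK table bottom-up:
  [0..0]={T0}  "a"  orig:{}
  [1..1]={T0}  "a"  orig:{}
  [2..2]={T1}  "d"  orig:{}
  [0..1]={A,S}  "aa"
  [1..2]=∅  "ad"
  [0..2]={S}  "aad"

S ∈ T[0,2] ⇒ YES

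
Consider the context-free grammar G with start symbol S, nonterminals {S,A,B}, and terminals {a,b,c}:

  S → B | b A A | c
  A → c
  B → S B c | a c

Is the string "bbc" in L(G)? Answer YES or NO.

Convert to CNF:
  S -> S X4 | T1 T0 | T2 X5 | c
  A -> c
  B -> S X3 | T1 T0
  T0 -> c
  T1 -> a
  T2 -> b
  X3 -> B T0
  X4 -> B T0
  X5 -> A A

CYK fill:
  T[0,0] 'b' = {T2}  orig:{}
  T[1,1] 'b' = {T2}  orig:{}
  T[2,2] 'c' = {A,S,T0}  orig:{A,S}
  T[0,1] 'bb' = ∅
  T[1,2] 'bc' = ∅
  T[0,2] 'bbc' = ∅

S ∉ T[0,2] ⇒ NO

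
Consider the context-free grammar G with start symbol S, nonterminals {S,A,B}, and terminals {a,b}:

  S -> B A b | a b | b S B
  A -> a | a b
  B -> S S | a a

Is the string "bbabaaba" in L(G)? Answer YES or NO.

CNF form of G:
  S -> B X2 | T0 T1 | T1 X3
  A -> T0 T1 | a
  B -> S S | T0 T0
  T0 -> a
  T1 -> b
  X2 -> A T1
  X3 -> S B

CYK table (by increasing span):
  T[0,0] 'b' = {T1}  orig:{}
  T[1,1] 'b' = {T1}  orig:{}
  T[2,2] 'a' = {A,T0}  orig:{A}
  T[3,3] 'b' = {T1}  orig:{}
  T[4,4] 'a' = {A,T0}  orig:{A}
  T[5,5] 'a' = {A,T0}  orig:{A}
  T[6,6] 'b' = {T1}  orig:{}
  T[7,7] 'a' = {A,T0}  orig:{A}
  T[0,1] 'bb' = ∅
  T[1,2] 'ba' = ∅
  T[2,3] 'ab' = {A,S,X2}  orig:{A,S}
  T[3,4] 'ba' = ∅
  T[4,5] 'aa' = {B}
  T[5,6] 'ab' = {A,S,X2}  orig:{A,S}
  T[6,7] 'ba' = ∅
  T[0,2] 'bba' = ∅
  T[1,3] 'bab' = ∅
  T[2,4] 'aba' = ∅
  T[3,5] 'baa' = ∅
  T[4,6] 'aab' = ∅
  T[5,7] 'aba' = ∅
  T[0,3] 'bbab' = ∅
  T[1,4] 'baba' = ∅
  T[2,5] 'abaa' = {X3}  orig:{}
  T[3,6] 'baab' = ∅
  T[4,7] 'aaba' = ∅
  T[0,4] 'bbaba' = ∅
  T[1,5] 'babaa' = {S}
  T[2,6] 'abaab' = ∅
  T[3,7] 'baaba' = ∅
  T[0,5] 'bbabaa' = ∅
  T[1,6] 'babaab' = ∅
  T[2,7] 'abaaba' = ∅
  T[0,6] 'bbabaab' = ∅
  T[1,7] 'babaaba' = ∅
  T[0,7] 'bbabaaba' = ∅

S ∉ T[0,7] ⇒ NO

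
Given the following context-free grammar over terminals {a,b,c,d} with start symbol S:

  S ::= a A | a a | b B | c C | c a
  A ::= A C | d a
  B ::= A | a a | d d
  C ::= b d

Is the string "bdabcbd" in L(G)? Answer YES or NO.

CNF form of G:
  S -> T1 A | T1 T1 | T2 B | T3 C | T3 T1
  A -> A C | T0 T1
  B -> A C | T0 T0 | T0 T1 | T1 T1
  C -> T2 T0
  T0 -> d
  T1 -> a
  T2 -> b
  T3 -> c

CYK table (by increasing span):
  [0..0]={T2}  "b"  orig:{}
  [1..1]={T0}  "d"  orig:{}
  [2..2]={T1}  "a"  orig:{}
  [3..3]={T2}  "b"  orig:{}
  [4..4]={T3}  "c"  orig:{}
  [5..5]={T2}  "b"  orig:{}
  [6..6]={T0}  "d"  orig:{}
  [0..1]={C}  "bd"
  [1..2]={A,B}  "da"
  [2..3]=∅  "ab"
  [3..4]=∅  "bc"
  [4..5]=∅  "cb"
  [5..6]={C}  "bd"
  [0..2]={S}  "bda"
  [1..3]=∅  "dab"
  [2..4]=∅  "abc"
  [3..5]=∅  "bcb"
  [4..6]={S}  "cbd"
  [0..3]=∅  "bdab"
  [1..4]=∅  "dabc"
  [2..5]=∅  "abcb"
  [3..6]=∅  "bcbd"
  [0..4]=∅  "bdabc"
  [1..5]=∅  "dabcb"
  [2..6]=∅  "abcbd"
  [0..5]=∅  "bdabcb"
  [1..6]=∅  "dabcbd"
  [0..6]=∅  "bdabcbd"

S ∉ T[0,6] ⇒ NO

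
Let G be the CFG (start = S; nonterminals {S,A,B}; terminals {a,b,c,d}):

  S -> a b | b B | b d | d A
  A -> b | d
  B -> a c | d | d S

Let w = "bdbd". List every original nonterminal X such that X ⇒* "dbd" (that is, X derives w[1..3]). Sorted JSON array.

CNF form of G:
  S -> T0 T3 | T2 A | T3 B | T3 T2
  A -> b | d
  B -> T0 T1 | T2 S | d
  T0 -> a
  T1 -> c
  T2 -> d
  T3 -> b

CYK table (by increasing span), restricted to cells inside w[1..3]:
  cell(1,1) d: {A,B,T2}  orig:{A,B}
  cell(2,2) b: {A,T3}  orig:{A}
  cell(3,3) d: {A,B,T2}  orig:{A,B}
  cell(1,2) db: {S}
  cell(2,3) bd: {S}
  cell(1,3) dbd: {B}

Original NTs in T[1,3] deriving "dbd": ["B"]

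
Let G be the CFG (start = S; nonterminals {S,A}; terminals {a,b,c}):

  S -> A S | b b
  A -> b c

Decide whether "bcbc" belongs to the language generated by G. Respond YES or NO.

CNF form of G:
  S -> A S | T0 T0
  A -> T0 T1
  T0 -> b
  T1 -> c

CYK fill:
  T[0,0] 'b' = {T0}  orig:{}
  T[1,1] 'c' = {T1}  orig:{}
  T[2,2] 'b' = {T0}  orig:{}
  T[3,3] 'c' = {T1}  orig:{}
  T[0,1] 'bc' = {A}
  T[1,2] 'cb' = ∅
  T[2,3] 'bc' = {A}
  T[0,2] 'bcb' = ∅
  T[1,3] 'cbc' = ∅
  T[0,3] 'bcbc' = ∅

S ∉ T[0,3] ⇒ NO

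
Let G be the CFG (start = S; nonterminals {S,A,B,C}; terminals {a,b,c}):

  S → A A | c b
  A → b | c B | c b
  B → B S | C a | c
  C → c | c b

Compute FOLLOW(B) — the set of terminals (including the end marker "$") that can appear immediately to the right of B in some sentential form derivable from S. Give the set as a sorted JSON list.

FIRST iteration:
[1]
  A via A→b: +{b}
  A via A→c B: +{c}
  B via B→c: +{c}
  C via C→c: +{c}
  S via S→A A: +{b,c}
  FIRST[S]={b,c}  FIRST[A]={b,c}  FIRST[B]={c}  FIRST[C]={c}
[2] (no change)
  FIRST[S]={b,c}  FIRST[A]={b,c}  FIRST[B]={c}  FIRST[C]={c}

FOLLOW iteration:
initialize: $ ∈ FOLLOW(S)
round 1:
  B→B S: FOLLOW(B) ⊇ FIRST(S) = {b,c}; new: +{b,c}
  B→B S: FOLLOW(S) ⊇ FOLLOW(B) ⊇ {b,c}; new: +{b,c}
  B→C a: FOLLOW(C) ⊇ FIRST(a) = {a}; new: +{a}
  S→A A: FOLLOW(A) ⊇ FIRST(A) = {b,c}; new: +{b,c}
  S→A A: FOLLOW(A) ⊇ FOLLOW(S) ⊇ {$,b,c}; new: +{$}
  S: {$,b,c}  A: {$,b,c}  B: {b,c}  C: {a}
round 2:
  A→c B: FOLLOW(B) ⊇ FOLLOW(A) ⊇ {$,b,c}; new: +{$}
  S: {$,b,c}  A: {$,b,c}  B: {$,b,c}  C: {a}
round 3: — fixpoint
  S: {$,b,c}  A: {$,b,c}  B: {$,b,c}  C: {a}

FOLLOW(B) = ["$", "b", "c"]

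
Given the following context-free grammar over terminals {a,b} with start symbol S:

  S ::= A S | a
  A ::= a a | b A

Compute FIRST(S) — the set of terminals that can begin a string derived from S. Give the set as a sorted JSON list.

Compute FIRST by fixpoint:
iter 1:
  A via A→a a: +{a}
  A via A→b A: +{b}
  S via S→A S: +{a,b}
  FIRST[S]={a,b}  FIRST[A]={a,b}
iter 2: — fixpoint
  FIRST[S]={a,b}  FIRST[A]={a,b}

FIRST(S) = ["a", "b"]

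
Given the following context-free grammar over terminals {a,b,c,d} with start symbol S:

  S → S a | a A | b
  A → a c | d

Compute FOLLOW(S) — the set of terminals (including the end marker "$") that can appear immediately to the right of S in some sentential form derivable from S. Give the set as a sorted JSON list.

Compute FIRST by fixpoint:
iter 1:
  A via A→a c: +{a}
  A via A→d: +{d}
  S via S→a A: +{a}
  S via S→b: +{b}
  S: {a,b}  A: {a,d}
iter 2: — fixpoint
  S: {a,b}  A: {a,d}

Compute FOLLOW by fixpoint:
initialize: $ ∈ FOLLOW(S)
[1]
  S→S a: FOLLOW(S) ⊇ FIRST(a) = {a}; new: +{a}
  S→a A: FOLLOW(A) ⊇ FOLLOW(S) ⊇ {$,a}; new: +{$,a}
  FOLLOW[S]={$,a}  FOLLOW[A]={$,a}
[2] done
  FOLLOW[S]={$,a}  FOLLOW[A]={$,a}

FOLLOW(S) = ["$", "a"]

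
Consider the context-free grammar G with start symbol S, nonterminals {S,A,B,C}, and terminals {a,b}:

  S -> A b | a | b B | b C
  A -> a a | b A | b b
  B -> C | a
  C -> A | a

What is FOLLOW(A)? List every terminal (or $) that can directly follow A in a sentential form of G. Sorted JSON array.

FIRST sets, iterate to fixpoint:
round 1:
  A via A→a a: +{a}
  A via A→b A: +{b}
  B via B→a: +{a}
  C via C→A: +{a,b}
  S via S→A b: +{a,b}
  S: {a,b}  A: {a,b}  B: {a}  C: {a,b}
round 2:
  B via B→C: +{b}
  S: {a,b}  A: {a,b}  B: {a,b}  C: {a,b}
round 3: — fixpoint
  S: {a,b}  A: {a,b}  B: {a,b}  C: {a,b}

FOLLOW iteration:
initialize: $ ∈ FOLLOW(S)
iter 1:
  S→A b: FOLLOW(A) ⊇ FIRST(b) = {b}; new: +{b}
  S→b B: FOLLOW(B) ⊇ FOLLOW(S) ⊇ {$}; new: +{$}
  S→b C: FOLLOW(C) ⊇ FOLLOW(S) ⊇ {$}; new: +{$}
  S: {$}  A: {b}  B: {$}  C: {$}
iter 2:
  C→A: FOLLOW(A) ⊇ FOLLOW(C) ⊇ {$}; new: +{$}
  S: {$}  A: {$,b}  B: {$}  C: {$}
iter 3: (stable)
  S: {$}  A: {$,b}  B: {$}  C: {$}

FOLLOW(A) = ["$", "b"]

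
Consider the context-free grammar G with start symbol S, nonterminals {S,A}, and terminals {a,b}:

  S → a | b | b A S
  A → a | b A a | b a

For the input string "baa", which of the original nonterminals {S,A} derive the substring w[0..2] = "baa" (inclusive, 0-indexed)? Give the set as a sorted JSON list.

Convert to CNF:
  S -> T0 X3 | a | b
  A -> T0 T1 | T0 X2 | a
  T0 -> b
  T1 -> a
  X2 -> A T1
  X3 -> A S

CYK table (by increasing span) (cells [i..j] with 0 ≤ i ≤ j ≤ 2 only):
  [0..0]={S,T0}  "b"  orig:{S}
  [1..1]={A,S,T1}  "a"  orig:{A,S}
  [2..2]={A,S,T1}  "a"  orig:{A,S}
  [0..1]={A}  "ba"
  [1..2]={X2,X3}  "aa"  orig:{}
  [0..2]={A,S,X2,X3}  "baa"  orig:{A,S}

Original NTs in T[0,2] deriving "baa": ["A", "S"]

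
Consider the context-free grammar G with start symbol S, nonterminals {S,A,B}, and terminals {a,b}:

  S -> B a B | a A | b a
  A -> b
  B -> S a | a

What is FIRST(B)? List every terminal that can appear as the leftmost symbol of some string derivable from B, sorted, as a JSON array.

FIRST iteration:
iter 1:
  A via A→b: +{b}
  B via B→a: +{a}
  S via S→B a B: +{a}
  S via S→b a: +{b}
  FIRST(S)={a,b}  FIRST(A)={b}  FIRST(B)={a}
iter 2:
  B via B→S a: +{b}
  FIRST(S)={a,b}  FIRST(A)={b}  FIRST(B)={a,b}
iter 3: done
  FIRST(S)={a,b}  FIRST(A)={b}  FIRST(B)={a,b}

FIRST(B) = ["a", "b"]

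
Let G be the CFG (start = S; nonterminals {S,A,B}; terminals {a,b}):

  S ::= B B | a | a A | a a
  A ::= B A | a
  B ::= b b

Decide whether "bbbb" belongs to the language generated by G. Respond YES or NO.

Convert to CNF:
  S -> B B | T1 A | T1 T1 | a
  A -> B A | a
  B -> T0 T0
  T0 -> b
  T1 -> a

CYK fill:
  [0..0]={T0}  "b"  orig:{}
  [1..1]={T0}  "b"  orig:{}
  [2..2]={T0}  "b"  orig:{}
  [3..3]={T0}  "b"  orig:{}
  [0..1]={B}  "bb"
  [1..2]={B}  "bb"
  [2..3]={B}  "bb"
  [0..2]=∅  "bbb"
  [1..3]=∅  "bbb"
  [0..3]={S}  "bbbb"

S ∈ T[0,3] ⇒ YES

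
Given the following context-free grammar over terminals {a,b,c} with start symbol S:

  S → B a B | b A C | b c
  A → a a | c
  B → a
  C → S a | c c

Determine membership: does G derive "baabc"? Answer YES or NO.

Convert to CNF:
  S -> B X3 | T2 T1 | T2 X4
  A -> T0 T0 | c
  B -> a
  C -> S T0 | T1 T1
  T0 -> a
  T1 -> c
  T2 -> b
  X3 -> T0 B
  X4 -> A C

Fill CYK table bottom-up:
  [0..0]={T2}  "b"  orig:{}
  [1..1]={B,T0}  "a"  orig:{B}
  [2..2]={B,T0}  "a"  orig:{B}
  [3..3]={T2}  "b"  orig:{}
  [4..4]={A,T1}  "c"  orig:{A}
  [0..1]=∅  "ba"
  [1..2]={A,X3}  "aa"  orig:{A}
  [2..3]=∅  "ab"
  [3..4]={S}  "bc"
  [0..2]=∅  "baa"
  [1..3]=∅  "aab"
  [2..4]=∅  "abc"
  [0..3]=∅  "baab"
  [1..4]=∅  "aabc"
  [0..4]=∅  "baabc"

S ∉ T[0,4] ⇒ NO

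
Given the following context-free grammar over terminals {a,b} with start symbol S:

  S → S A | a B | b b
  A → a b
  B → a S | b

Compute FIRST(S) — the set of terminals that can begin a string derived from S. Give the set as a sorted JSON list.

FIRST sets, iterate to fixpoint:
pass 1:
  A via A→a b: +{a}
  B via B→a S: +{a}
  B via B→b: +{b}
  S via S→a B: +{a}
  S via S→b b: +{b}
  FIRST(S)={a,b}  FIRST(A)={a}  FIRST(B)={a,b}
pass 2: (no change)
  FIRST(S)={a,b}  FIRST(A)={a}  FIRST(B)={a,b}

FIRST(S) = ["a", "b"]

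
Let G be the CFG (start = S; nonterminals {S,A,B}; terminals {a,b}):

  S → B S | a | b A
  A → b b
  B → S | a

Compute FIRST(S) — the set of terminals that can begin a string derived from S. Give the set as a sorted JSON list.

Compute FIRST by fixpoint:
iter 1:
  A via A→b b: +{b}
  B via B→a: +{a}
  S via S→B S: +{a}
  S via S→b A: +{b}
  S: {a,b}  A: {b}  B: {a}
iter 2:
  B via B→S: +{b}
  S: {a,b}  A: {b}  B: {a,b}
iter 3: (no change)
  S: {a,b}  A: {b}  B: {a,b}

FIRST(S) = ["a", "b"]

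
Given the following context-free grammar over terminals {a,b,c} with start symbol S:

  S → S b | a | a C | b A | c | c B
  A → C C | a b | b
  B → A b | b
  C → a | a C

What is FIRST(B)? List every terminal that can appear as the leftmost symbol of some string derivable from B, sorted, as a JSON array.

FIRST sets, iterate to fixpoint:
[1]
  A via A→a b: +{a}
  A via A→b: +{b}
  B via B→A b: +{a,b}
  C via C→a: +{a}
  S via S→a: +{a}
  S via S→b A: +{b}
  S via S→c: +{c}
  FIRST[S]={a,b,c}  FIRST[A]={a,b}  FIRST[B]={a,b}  FIRST[C]={a}
[2] — fixpoint
  FIRST[S]={a,b,c}  FIRST[A]={a,b}  FIRST[B]={a,b}  FIRST[C]={a}

FIRST(B) = ["a", "b"]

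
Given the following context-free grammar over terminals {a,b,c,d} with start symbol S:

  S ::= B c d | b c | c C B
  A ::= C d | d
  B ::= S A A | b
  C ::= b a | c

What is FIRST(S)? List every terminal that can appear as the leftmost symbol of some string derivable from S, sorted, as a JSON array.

FIRST sets, iterate to fixpoint:
[1]
  A via A→d: +{d}
  B via B→b: +{b}
  C via C→b a: +{b}
  C via C→c: +{c}
  S via S→B c d: +{b}
  S via S→c C B: +{c}
  FIRST(S)={b,c}  FIRST(A)={d}  FIRST(B)={b}  FIRST(C)={b,c}
[2]
  A via A→C d: +{b,c}
  B via B→S A A: +{c}
  FIRST(S)={b,c}  FIRST(A)={b,c,d}  FIRST(B)={b,c}  FIRST(C)={b,c}
[3] done
  FIRST(S)={b,c}  FIRST(A)={b,c,d}  FIRST(B)={b,c}  FIRST(C)={b,c}

FIRST(S) = ["b", "c"]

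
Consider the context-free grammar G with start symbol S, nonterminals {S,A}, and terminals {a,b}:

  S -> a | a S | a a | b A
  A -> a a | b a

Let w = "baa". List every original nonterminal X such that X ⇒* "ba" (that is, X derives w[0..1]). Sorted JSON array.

Convert to CNF:
  S -> T0 S | T0 T0 | T1 A | a
  A -> T0 T0 | T1 T0
  T0 -> a
  T1 -> b

CYK fill, restricted to cells inside w[0..1]:
  [0..0]={T1}  "b"  orig:{}
  [1..1]={S,T0}  "a"  orig:{S}
  [0..1]={A}  "ba"

Original NTs in T[0,1] deriving "ba": ["A"]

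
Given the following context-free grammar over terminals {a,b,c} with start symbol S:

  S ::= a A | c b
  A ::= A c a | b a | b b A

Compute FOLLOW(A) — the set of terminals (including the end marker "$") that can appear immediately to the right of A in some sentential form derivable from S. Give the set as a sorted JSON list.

FIRST iteration:
pass 1:
  A via A→b a: +{b}
  S via S→a A: +{a}
  S via S→c b: +{c}
  S: {a,c}  A: {b}
pass 2: (no change)
  S: {a,c}  A: {b}

Compute FOLLOW by fixpoint:
seed FOLLOW(S) with $
iter 1:
  A→A c a: FOLLOW(A) ⊇ FIRST(c) = {c}; new: +{c}
  S→a A: FOLLOW(A) ⊇ FOLLOW(S) ⊇ {$}; new: +{$}
  S: {$}  A: {$,c}
iter 2: (stable)
  S: {$}  A: {$,c}

FOLLOW(A) = ["$", "c"]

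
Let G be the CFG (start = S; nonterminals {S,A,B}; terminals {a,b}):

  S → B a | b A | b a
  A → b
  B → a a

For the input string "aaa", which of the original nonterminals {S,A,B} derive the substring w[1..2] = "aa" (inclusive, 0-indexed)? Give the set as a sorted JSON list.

Convert to CNF:
  S -> B T0 | T1 A | T1 T0
  A -> b
  B -> T0 T0
  T0 -> a
  T1 -> b

CYK fill (cells [i..j] with 1 ≤ i ≤ j ≤ 2 only):
  cell(1,1) a: {T0}  orig:{}
  cell(2,2) a: {T0}  orig:{}
  cell(1,2) aa: {B}

Original NTs in T[1,2] deriving "aa": ["B"]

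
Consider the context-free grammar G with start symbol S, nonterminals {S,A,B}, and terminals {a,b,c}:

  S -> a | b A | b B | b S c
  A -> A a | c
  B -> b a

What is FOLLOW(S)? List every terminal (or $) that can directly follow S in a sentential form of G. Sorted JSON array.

Compute FIRST by fixpoint:
round 1:
  A via A→c: +{c}
  B via B→b a: +{b}
  S via S→a: +{a}
  S via S→b A: +{b}
  S: {a,b}  A: {c}  B: {b}
round 2: — fixpoint
  S: {a,b}  A: {c}  B: {b}

Compute FOLLOW by fixpoint:
FOLLOW(S) := {$}
iter 1:
  A→A a: FOLLOW(A) ⊇ FIRST(a) = {a}; new: +{a}
  S→b A: FOLLOW(A) ⊇ FOLLOW(S) ⊇ {$}; new: +{$}
  S→b B: FOLLOW(B) ⊇ FOLLOW(S) ⊇ {$}; new: +{$}
  S→b S c: FOLLOW(S) ⊇ FIRST(c) = {c}; new: +{c}
  S: {$,c}  A: {$,a}  B: {$}
iter 2:
  S→b A: FOLLOW(A) ⊇ FOLLOW(S) ⊇ {$,c}; new: +{c}
  S→b B: FOLLOW(B) ⊇ FOLLOW(S) ⊇ {$,c}; new: +{c}
  S: {$,c}  A: {$,a,c}  B: {$,c}
iter 3: (stable)
  S: {$,c}  A: {$,a,c}  B: {$,c}

FOLLOW(S) = ["$", "c"]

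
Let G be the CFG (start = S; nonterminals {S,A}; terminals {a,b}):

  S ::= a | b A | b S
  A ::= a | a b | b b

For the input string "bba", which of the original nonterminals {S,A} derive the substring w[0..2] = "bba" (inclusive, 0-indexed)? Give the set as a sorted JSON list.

Convert to CNF:
  S -> T1 A | T1 S | a
  A -> T0 T1 | T1 T1 | a
  T0 -> a
  T1 -> b

CYK table (by increasing span), restricted to cells inside w[0..2]:
  T[0,0] 'b' = {T1}  orig:{}
  T[1,1] 'b' = {T1}  orig:{}
  T[2,2] 'a' = {A,S,T0}  orig:{A,S}
  T[0,1] 'bb' = {A}
  T[1,2] 'ba' = {S}
  T[0,2] 'bba' = {S}

Original NTs in T[0,2] deriving "bba": ["S"]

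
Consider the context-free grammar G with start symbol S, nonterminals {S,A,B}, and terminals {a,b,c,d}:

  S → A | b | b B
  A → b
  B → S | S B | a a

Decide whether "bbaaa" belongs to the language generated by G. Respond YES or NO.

Convert to CNF:
  S -> T1 B | b
  A -> b
  B -> S B | T0 T0 | T1 B | b
  T0 -> a
  T1 -> b

CYK fill:
  T[0,0] 'b' = {A,B,S,T1}  orig:{A,B,S}
  T[1,1] 'b' = {A,B,S,T1}  orig:{A,B,S}
  T[2,2] 'a' = {T0}  orig:{}
  T[3,3] 'a' = {T0}  orig:{}
  T[4,4] 'a' = {T0}  orig:{}
  T[0,1] 'bb' = {B,S}
  T[1,2] 'ba' = ∅
  T[2,3] 'aa' = {B}
  T[3,4] 'aa' = {B}
  T[0,2] 'bba' = ∅
  T[1,3] 'baa' = {B,S}
  T[2,4] 'aaa' = ∅
  T[0,3] 'bbaa' = {B,S}
  T[1,4] 'baaa' = ∅
  T[0,4] 'bbaaa' = ∅

S ∉ T[0,4] ⇒ NO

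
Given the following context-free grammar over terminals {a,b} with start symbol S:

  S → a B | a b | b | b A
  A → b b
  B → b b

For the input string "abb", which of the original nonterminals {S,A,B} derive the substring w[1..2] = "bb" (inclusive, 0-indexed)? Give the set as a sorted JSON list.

Convert to CNF:
  S -> T0 A | T1 B | T1 T0 | b
  A -> T0 T0
  B -> T0 T0
  T0 -> b
  T1 -> a

CYK fill (cells [i..j] with 1 ≤ i ≤ j ≤ 2 only):
  T[1,1] 'b' = {S,T0}  orig:{S}
  T[2,2] 'b' = {S,T0}  orig:{S}
  T[1,2] 'bb' = {A,B}

Original NTs in T[1,2] deriving "bb": ["A", "B"]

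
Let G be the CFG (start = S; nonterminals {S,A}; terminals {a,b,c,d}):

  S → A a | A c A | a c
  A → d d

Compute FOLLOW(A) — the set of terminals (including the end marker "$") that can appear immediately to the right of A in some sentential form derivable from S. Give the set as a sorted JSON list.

Compute FIRST by fixpoint:
[1]
  A via A→d d: +{d}
  S via S→A a: +{d}
  S via S→a c: +{a}
  S: {a,d}  A: {d}
[2] done
  S: {a,d}  A: {d}

FOLLOW iteration:
seed FOLLOW(S) with $
round 1:
  S→A a: FOLLOW(A) ⊇ FIRST(a) = {a}; new: +{a}
  S→A c A: FOLLOW(A) ⊇ FIRST(c) = {c}; new: +{c}
  S→A c A: FOLLOW(A) ⊇ FOLLOW(S) ⊇ {$}; new: +{$}
  FOLLOW(S)={$}  FOLLOW(A)={$,a,c}
round 2: (stable)
  FOLLOW(S)={$}  FOLLOW(A)={$,a,c}

FOLLOW(A) = ["$", "a", "c"]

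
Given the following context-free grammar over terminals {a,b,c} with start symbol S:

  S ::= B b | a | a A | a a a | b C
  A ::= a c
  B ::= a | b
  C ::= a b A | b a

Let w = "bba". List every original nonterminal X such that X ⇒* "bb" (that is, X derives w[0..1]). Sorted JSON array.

Convert to CNF:
  S -> B T2 | T0 A | T0 X4 | T2 C | a
  A -> T0 T1
  B -> a | b
  C -> T0 X3 | T2 T0
  T0 -> a
  T1 -> c
  T2 -> b
  X3 -> T2 A
  X4 -> T0 T0

CYK table (by increasing span) (cells [i..j] with 0 ≤ i ≤ j ≤ 1 only):
  [0..0]={B,T2}  "b"  orig:{B}
  [1..1]={B,T2}  "b"  orig:{B}
  [0..1]={S}  "bb"

Original NTs in T[0,1] deriving "bb": ["S"]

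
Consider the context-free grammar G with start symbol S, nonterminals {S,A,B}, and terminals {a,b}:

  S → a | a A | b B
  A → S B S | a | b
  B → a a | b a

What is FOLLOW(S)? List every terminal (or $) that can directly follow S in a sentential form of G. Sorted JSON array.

FIRST sets, iterate to fixpoint:
pass 1:
  A via A→a: +{a}
  A via A→b: +{b}
  B via B→a a: +{a}
  B via B→b a: +{b}
  S via S→a: +{a}
  S via S→b B: +{b}
  FIRST[S]={a,b}  FIRST[A]={a,b}  FIRST[B]={a,b}
pass 2: (stable)
  FIRST[S]={a,b}  FIRST[A]={a,b}  FIRST[B]={a,b}

FOLLOW iteration:
seed FOLLOW(S) with $
[1]
  A→S B S: FOLLOW(S) ⊇ FIRST(B) = {a,b}; new: +{a,b}
  A→S B S: FOLLOW(B) ⊇ FIRST(S) = {a,b}; new: +{a,b}
  S→a A: FOLLOW(A) ⊇ FOLLOW(S) ⊇ {$,a,b}; new: +{$,a,b}
  S→b B: FOLLOW(B) ⊇ FOLLOW(S) ⊇ {$,a,b}; new: +{$}
  FOLLOW[S]={$,a,b}  FOLLOW[A]={$,a,b}  FOLLOW[B]={$,a,b}
[2] (no change)
  FOLLOW[S]={$,a,b}  FOLLOW[A]={$,a,b}  FOLLOW[B]={$,a,b}

FOLLOW(S) = ["$", "a", "b"]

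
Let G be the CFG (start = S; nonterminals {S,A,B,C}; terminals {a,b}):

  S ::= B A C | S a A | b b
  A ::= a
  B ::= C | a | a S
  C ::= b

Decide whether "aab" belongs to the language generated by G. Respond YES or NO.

CNF form of G:
  S -> B X2 | S X3 | T1 T1
  A -> a
  B -> T0 S | a | b
  C -> b
  T0 -> a
  T1 -> b
  X2 -> A C
  X3 -> T0 A

CYK table (by increasing span):
  T[0,0] 'a' = {A,B,T0}  orig:{A,B}
  T[1,1] 'a' = {A,B,T0}  orig:{A,B}
  T[2,2] 'b' = {B,C,T1}  orig:{B,C}
  T[0,1] 'aa' = {X3}  orig:{}
  T[1,2] 'ab' = {X2}  orig:{}
  T[0,2] 'aab' = {S}

S ∈ T[0,2] ⇒ YES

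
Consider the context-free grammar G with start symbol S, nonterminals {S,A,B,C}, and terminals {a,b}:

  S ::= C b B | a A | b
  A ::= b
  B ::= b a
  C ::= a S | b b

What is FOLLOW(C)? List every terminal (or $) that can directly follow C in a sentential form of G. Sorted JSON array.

FIRST sets, iterate to fixpoint:
round 1:
  A via A→b: +{b}
  B via B→b a: +{b}
  C via C→a S: +{a}
  C via C→b b: +{b}
  S via S→C b B: +{a,b}
  FIRST[S]={a,b}  FIRST[A]={b}  FIRST[B]={b}  FIRST[C]={a,b}
round 2: (no change)
  FIRST[S]={a,b}  FIRST[A]={b}  FIRST[B]={b}  FIRST[C]={a,b}

FOLLOW sets:
initialize: $ ∈ FOLLOW(S)
pass 1:
  S→C b B: FOLLOW(C) ⊇ FIRST(b) = {b}; new: +{b}
  S→C b B: FOLLOW(B) ⊇ FOLLOW(S) ⊇ {$}; new: +{$}
  S→a A: FOLLOW(A) ⊇ FOLLOW(S) ⊇ {$}; new: +{$}
  FOLLOW[S]={$}  FOLLOW[A]={$}  FOLLOW[B]={$}  FOLLOW[C]={b}
pass 2:
  C→a S: FOLLOW(S) ⊇ FOLLOW(C) ⊇ {b}; new: +{b}
  S→C b B: FOLLOW(B) ⊇ FOLLOW(S) ⊇ {$,b}; new: +{b}
  S→a A: FOLLOW(A) ⊇ FOLLOW(S) ⊇ {$,b}; new: +{b}
  FOLLOW[S]={$,b}  FOLLOW[A]={$,b}  FOLLOW[B]={$,b}  FOLLOW[C]={b}
pass 3: (no change)
  FOLLOW[S]={$,b}  FOLLOW[A]={$,b}  FOLLOW[B]={$,b}  FOLLOW[C]={b}

FOLLOW(C) = ["b"]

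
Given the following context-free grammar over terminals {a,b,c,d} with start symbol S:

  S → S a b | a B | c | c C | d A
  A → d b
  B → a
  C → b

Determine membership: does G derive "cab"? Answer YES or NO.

CNF form of G:
  S -> S X4 | T0 A | T2 B | T3 C | c
  A -> T0 T1
  B -> a
  C -> b
  T0 -> d
  T1 -> b
  T2 -> a
  T3 -> c
  X4 -> T2 T1

CYK fill:
  T[0,0] 'c' = {S,T3}  orig:{S}
  T[1,1] 'a' = {B,T2}  orig:{B}
  T[2,2] 'b' = {C,T1}  orig:{C}
  T[0,1] 'ca' = ∅
  T[1,2] 'ab' = {X4}  orig:{}
  T[0,2] 'cab' = {S}

S ∈ T[0,2] ⇒ YES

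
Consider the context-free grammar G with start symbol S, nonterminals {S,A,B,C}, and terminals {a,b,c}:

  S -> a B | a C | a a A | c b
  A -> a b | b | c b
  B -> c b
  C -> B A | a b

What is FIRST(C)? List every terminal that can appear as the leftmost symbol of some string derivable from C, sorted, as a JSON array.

FIRST sets, iterate to fixpoint:
round 1:
  A via A→a b: +{a}
  A via A→b: +{b}
  A via A→c b: +{c}
  B via B→c b: +{c}
  C via C→B A: +{c}
  C via C→a b: +{a}
  S via S→a B: +{a}
  S via S→c b: +{c}
  FIRST(S)={a,c}  FIRST(A)={a,b,c}  FIRST(B)={c}  FIRST(C)={a,c}
round 2: (no change)
  FIRST(S)={a,c}  FIRST(A)={a,b,c}  FIRST(B)={c}  FIRST(C)={a,c}

FIRST(C) = ["a", "c"]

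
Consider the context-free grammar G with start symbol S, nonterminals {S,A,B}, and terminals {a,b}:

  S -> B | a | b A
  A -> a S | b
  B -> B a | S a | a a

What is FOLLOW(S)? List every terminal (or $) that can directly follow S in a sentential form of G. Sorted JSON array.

FIRST iteration:
pass 1:
  A via A→a S: +{a}
  A via A→b: +{b}
  B via B→a a: +{a}
  S via S→B: +{a}
  S via S→b A: +{b}
  FIRST[S]={a,b}  FIRST[A]={a,b}  FIRST[B]={a}
pass 2:
  B via B→S a: +{b}
  FIRST[S]={a,b}  FIRST[A]={a,b}  FIRST[B]={a,b}
pass 3: — fixpoint
  FIRST[S]={a,b}  FIRST[A]={a,b}  FIRST[B]={a,b}

FOLLOW iteration:
FOLLOW(S) := {$}
iter 1:
  B→B a: FOLLOW(B) ⊇ FIRST(a) = {a}; new: +{a}
  B→S a: FOLLOW(S) ⊇ FIRST(a) = {a}; new: +{a}
  S→B: FOLLOW(B) ⊇ FOLLOW(S) ⊇ {$,a}; new: +{$}
  S→b A: FOLLOW(A) ⊇ FOLLOW(S) ⊇ {$,a}; new: +{$,a}
  FOLLOW[S]={$,a}  FOLLOW[A]={$,a}  FOLLOW[B]={$,a}
iter 2: (stable)
  FOLLOW[S]={$,a}  FOLLOW[A]={$,a}  FOLLOW[B]={$,a}

FOLLOW(S) = ["$", "a"]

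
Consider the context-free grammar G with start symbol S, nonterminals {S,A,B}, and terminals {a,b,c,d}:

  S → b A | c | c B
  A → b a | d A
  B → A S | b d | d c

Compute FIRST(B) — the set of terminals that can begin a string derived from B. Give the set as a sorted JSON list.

FIRST sets, iterate to fixpoint:
pass 1:
  A via A→b a: +{b}
  A via A→d A: +{d}
  B via B→A S: +{b,d}
  S via S→b A: +{b}
  S via S→c: +{c}
  S: {b,c}  A: {b,d}  B: {b,d}
pass 2: done
  S: {b,c}  A: {b,d}  B: {b,d}

FIRST(B) = ["b", "d"]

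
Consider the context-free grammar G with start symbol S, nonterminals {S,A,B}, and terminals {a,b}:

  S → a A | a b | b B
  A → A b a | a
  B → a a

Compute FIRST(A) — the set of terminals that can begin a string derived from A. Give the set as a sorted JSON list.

Compute FIRST by fixpoint:
round 1:
  A via A→a: +{a}
  B via B→a a: +{a}
  S via S→a A: +{a}
  S via S→b B: +{b}
  S: {a,b}  A: {a}  B: {a}
round 2: — fixpoint
  S: {a,b}  A: {a}  B: {a}

FIRST(A) = ["a"]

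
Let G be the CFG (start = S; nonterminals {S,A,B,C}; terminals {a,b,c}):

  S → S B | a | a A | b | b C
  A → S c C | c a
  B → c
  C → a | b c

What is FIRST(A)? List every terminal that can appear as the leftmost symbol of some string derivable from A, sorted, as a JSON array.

Compute FIRST by fixpoint:
iter 1:
  A via A→c a: +{c}
  B via B→c: +{c}
  C via C→a: +{a}
  C via C→b c: +{b}
  S via S→a: +{a}
  S via S→b: +{b}
  FIRST(S)={a,b}  FIRST(A)={c}  FIRST(B)={c}  FIRST(C)={a,b}
iter 2:
  A via A→S c C: +{a,b}
  FIRST(S)={a,b}  FIRST(A)={a,b,c}  FIRST(B)={c}  FIRST(C)={a,b}
iter 3: (no change)
  FIRST(S)={a,b}  FIRST(A)={a,b,c}  FIRST(B)={c}  FIRST(C)={a,b}

FIRST(A) = ["a", "b", "c"]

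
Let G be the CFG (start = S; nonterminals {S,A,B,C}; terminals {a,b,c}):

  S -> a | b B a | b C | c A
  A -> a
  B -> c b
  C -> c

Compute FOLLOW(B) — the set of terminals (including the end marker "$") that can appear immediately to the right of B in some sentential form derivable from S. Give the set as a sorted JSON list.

FIRST sets, iterate to fixpoint:
round 1:
  A via A→a: +{a}
  B via B→c b: +{c}
  C via C→c: +{c}
  S via S→a: +{a}
  S via S→b B a: +{b}
  S via S→c A: +{c}
  S: {a,b,c}  A: {a}  B: {c}  C: {c}
round 2: done
  S: {a,b,c}  A: {a}  B: {c}  C: {c}

FOLLOW iteration:
FOLLOW(S) := {$}
iter 1:
  S→b B a: FOLLOW(B) ⊇ FIRST(a) = {a}; new: +{a}
  S→b C: FOLLOW(C) ⊇ FOLLOW(S) ⊇ {$}; new: +{$}
  S→c A: FOLLOW(A) ⊇ FOLLOW(S) ⊇ {$}; new: +{$}
  S: {$}  A: {$}  B: {a}  C: {$}
iter 2: (stable)
  S: {$}  A: {$}  B: {a}  C: {$}

FOLLOW(B) = ["a"]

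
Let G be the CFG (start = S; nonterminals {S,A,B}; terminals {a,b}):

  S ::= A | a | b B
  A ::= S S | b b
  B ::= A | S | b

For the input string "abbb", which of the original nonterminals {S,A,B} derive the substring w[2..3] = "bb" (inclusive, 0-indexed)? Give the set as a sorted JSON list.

CNF form of G:
  S -> S S | T0 B | T0 T0 | a
  A -> S S | T0 T0
  B -> S S | T0 B | T0 T0 | a | b
  T0 -> b

CYK table (by increasing span), restricted to cells inside w[2..3]:
  cell(2,2) b: {B,T0}  orig:{B}
  cell(3,3) b: {B,T0}  orig:{B}
  cell(2,3) bb: {A,B,S}

Original NTs in T[2,3] deriving "bb": ["A", "B", "S"]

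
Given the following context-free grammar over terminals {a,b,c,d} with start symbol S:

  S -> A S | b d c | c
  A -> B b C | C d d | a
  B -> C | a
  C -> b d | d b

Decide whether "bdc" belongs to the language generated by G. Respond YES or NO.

CNF form of G:
  S -> A S | T0 X5 | c
  A -> B X3 | C X4 | a
  B -> T0 T1 | T1 T0 | a
  C -> T0 T1 | T1 T0
  T0 -> b
  T1 -> d
  T2 -> c
  X3 -> T0 C
  X4 -> T1 T1
  X5 -> T1 T2

CYK fill:
  [0..0]={T0}  "b"  orig:{}
  [1..1]={T1}  "d"  orig:{}
  [2..2]={S,T2}  "c"  orig:{S}
  [0..1]={B,C}  "bd"
  [1..2]={X5}  "dc"  orig:{}
  [0..2]={S}  "bdc"

S ∈ T[0,2] ⇒ YES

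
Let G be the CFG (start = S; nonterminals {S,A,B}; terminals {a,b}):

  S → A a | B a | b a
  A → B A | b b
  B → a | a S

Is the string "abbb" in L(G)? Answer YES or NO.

CNF form of G:
  S -> A T1 | B T1 | T0 T1
  A -> B A | T0 T0
  B -> T1 S | a
  T0 -> b
  T1 -> a

CYK fill:
  [0..0]={B,T1}  "a"  orig:{B}
  [1..1]={T0}  "b"  orig:{}
  [2..2]={T0}  "b"  orig:{}
  [3..3]={T0}  "b"  orig:{}
  [0..1]=∅  "ab"
  [1..2]={A}  "bb"
  [2..3]={A}  "bb"
  [0..2]={A}  "abb"
  [1..3]=∅  "bbb"
  [0..3]=∅  "abbb"

S ∉ T[0,3] ⇒ NO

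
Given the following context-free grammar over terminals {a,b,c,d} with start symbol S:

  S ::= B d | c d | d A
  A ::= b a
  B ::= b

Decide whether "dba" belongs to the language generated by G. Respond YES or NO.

CNF form of G:
  S -> B T2 | T2 A | T3 T2
  A -> T0 T1
  B -> b
  T0 -> b
  T1 -> a
  T2 -> d
  T3 -> c

CYK table (by increasing span):
  [0..0]={T2}  "d"  orig:{}
  [1..1]={B,T0}  "b"  orig:{B}
  [2..2]={T1}  "a"  orig:{}
  [0..1]=∅  "db"
  [1..2]={A}  "ba"
  [0..2]={S}  "dba"

S ∈ T[0,2] ⇒ YES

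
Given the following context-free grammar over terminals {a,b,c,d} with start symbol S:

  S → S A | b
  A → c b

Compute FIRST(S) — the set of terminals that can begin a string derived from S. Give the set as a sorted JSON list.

FIRST iteration:
[1]
  A via A→c b: +{c}
  S via S→b: +{b}
  FIRST[S]={b}  FIRST[A]={c}
[2] (no change)
  FIRST[S]={b}  FIRST[A]={c}

FIRST(S) = ["b"]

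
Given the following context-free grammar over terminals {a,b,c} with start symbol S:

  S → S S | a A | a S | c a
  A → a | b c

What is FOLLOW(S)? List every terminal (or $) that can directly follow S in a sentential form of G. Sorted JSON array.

Compute FIRST by fixpoint:
round 1:
  A via A→a: +{a}
  A via A→b c: +{b}
  S via S→a A: +{a}
  S via S→c a: +{c}
  FIRST[S]={a,c}  FIRST[A]={a,b}
round 2: done
  FIRST[S]={a,c}  FIRST[A]={a,b}

FOLLOW iteration:
FOLLOW(S) := {$}
iter 1:
  S→S S: FOLLOW(S) ⊇ FIRST(S) = {a,c}; new: +{a,c}
  S→a A: FOLLOW(A) ⊇ FOLLOW(S) ⊇ {$,a,c}; new: +{$,a,c}
  FOLLOW[S]={$,a,c}  FOLLOW[A]={$,a,c}
iter 2: done
  FOLLOW[S]={$,a,c}  FOLLOW[A]={$,a,c}

FOLLOW(S) = ["$", "a", "c"]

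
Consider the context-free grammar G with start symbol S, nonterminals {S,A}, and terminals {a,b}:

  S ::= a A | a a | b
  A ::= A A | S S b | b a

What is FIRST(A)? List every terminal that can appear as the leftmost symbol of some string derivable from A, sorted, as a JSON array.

FIRST sets, iterate to fixpoint:
pass 1:
  A via A→b a: +{b}
  S via S→a A: +{a}
  S via S→b: +{b}
  FIRST(S)={a,b}  FIRST(A)={b}
pass 2:
  A via A→S S b: +{a}
  FIRST(S)={a,b}  FIRST(A)={a,b}
pass 3: done
  FIRST(S)={a,b}  FIRST(A)={a,b}

FIRST(A) = ["a", "b"]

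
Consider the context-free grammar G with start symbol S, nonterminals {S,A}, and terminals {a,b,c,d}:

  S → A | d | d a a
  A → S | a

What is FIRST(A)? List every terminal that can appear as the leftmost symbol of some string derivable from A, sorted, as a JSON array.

Compute FIRST by fixpoint:
[1]
  A via A→a: +{a}
  S via S→A: +{a}
  S via S→d: +{d}
  S: {a,d}  A: {a}
[2]
  A via A→S: +{d}
  S: {a,d}  A: {a,d}
[3] (no change)
  S: {a,d}  A: {a,d}

FIRST(A) = ["a", "d"]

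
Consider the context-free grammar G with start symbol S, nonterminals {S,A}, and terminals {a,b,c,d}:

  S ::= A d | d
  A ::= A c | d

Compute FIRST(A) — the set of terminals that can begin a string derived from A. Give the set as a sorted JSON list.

FIRST iteration:
iter 1:
  A via A→d: +{d}
  S via S→A d: +{d}
  FIRST(S)={d}  FIRST(A)={d}
iter 2: (stable)
  FIRST(S)={d}  FIRST(A)={d}

FIRST(A) = ["d"]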